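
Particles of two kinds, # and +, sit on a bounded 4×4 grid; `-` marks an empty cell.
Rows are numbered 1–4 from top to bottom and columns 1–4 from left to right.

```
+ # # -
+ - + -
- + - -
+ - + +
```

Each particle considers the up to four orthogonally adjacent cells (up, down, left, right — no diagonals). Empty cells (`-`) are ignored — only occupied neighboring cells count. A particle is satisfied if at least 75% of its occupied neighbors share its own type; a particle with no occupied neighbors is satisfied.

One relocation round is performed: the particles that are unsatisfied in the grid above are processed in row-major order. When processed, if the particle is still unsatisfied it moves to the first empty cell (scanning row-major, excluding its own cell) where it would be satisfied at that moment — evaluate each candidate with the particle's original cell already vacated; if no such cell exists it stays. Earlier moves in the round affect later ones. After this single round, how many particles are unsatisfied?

0

Initially unsatisfied (in order): (1,1), (1,2), (1,3), (2,3).
  (1,1) → (2,2).
  (1,2) → (1,4).
  (1,3): no empty cell satisfies it; stays.
  (2,3) → (1,1).
Resulting grid:
+ - # #
+ + - -
- + - -
+ - + +
All satisfied now.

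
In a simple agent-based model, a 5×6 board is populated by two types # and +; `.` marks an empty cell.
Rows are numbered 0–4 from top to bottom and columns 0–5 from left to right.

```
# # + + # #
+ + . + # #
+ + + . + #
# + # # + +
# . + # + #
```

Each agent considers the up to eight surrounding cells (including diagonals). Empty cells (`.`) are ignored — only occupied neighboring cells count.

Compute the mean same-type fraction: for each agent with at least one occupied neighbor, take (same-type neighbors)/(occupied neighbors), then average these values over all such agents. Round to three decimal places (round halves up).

0.512

(0,0)# 1/3
(0,1)# 1/4
(0,2)+ 3/4
(0,3)+ 2/4
(0,4)# 3/5
(0,5)# 3/3
(1,0)+ 3/5
(1,1)+ 5/7
(1,3)+ 4/6
(1,4)# 4/7
(1,5)# 4/5
(2,0)+ 4/5
(2,1)+ 5/7
(2,2)+ 4/6
(2,4)+ 3/7
(2,5)# 2/5
(3,0)# 1/4
(3,1)+ 4/7
(3,2)# 2/6
(3,3)# 2/7
(3,4)+ 3/7
(3,5)+ 3/5
(4,0)# 1/2
(4,2)+ 1/4
(4,3)# 2/5
(4,4)+ 2/5
(4,5)# 0/3
Sum over 27 agents: 1/3 + 1/4 + 3/4 + 2/4 + 3/5 + 3/3 + 3/5 + 5/7 + 4/6 + 4/7 + 4/5 + 4/5 + 5/7 + 4/6 + 3/7 + 2/5 + 1/4 + 4/7 + 2/6 + 2/7 + 3/7 + 3/5 + 1/2 + 1/4 + 2/5 + 2/5 + 0/3 = 967/70; mean = 967/70 ÷ 27 = 967/1890 = 0.511640… → 0.512.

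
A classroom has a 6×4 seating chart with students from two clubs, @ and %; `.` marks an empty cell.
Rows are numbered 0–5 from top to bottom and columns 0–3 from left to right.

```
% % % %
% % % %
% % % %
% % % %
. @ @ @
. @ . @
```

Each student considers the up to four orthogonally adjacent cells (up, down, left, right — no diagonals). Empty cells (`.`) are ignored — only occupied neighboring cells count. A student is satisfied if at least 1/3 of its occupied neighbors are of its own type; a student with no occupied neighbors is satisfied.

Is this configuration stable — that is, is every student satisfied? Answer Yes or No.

Yes

(0,0)% 2/2 satisfied
(0,1)% 3/3 satisfied
(0,2)% 3/3 satisfied
(0,3)% 2/2 satisfied
(1,0)% 3/3 satisfied
(1,1)% 4/4 satisfied
(1,2)% 4/4 satisfied
(1,3)% 3/3 satisfied
(2,0)% 3/3 satisfied
(2,1)% 4/4 satisfied
(2,2)% 4/4 satisfied
(2,3)% 3/3 satisfied
(3,0)% 2/2 satisfied
(3,1)% 3/4 satisfied
(3,2)% 3/4 satisfied
(3,3)% 2/3 satisfied
(4,1)@ 2/3 satisfied
(4,2)@ 2/3 satisfied
(4,3)@ 2/3 satisfied
(5,1)@ 1/1 satisfied
(5,3)@ 1/1 satisfied
All meet the threshold, so the configuration is stable.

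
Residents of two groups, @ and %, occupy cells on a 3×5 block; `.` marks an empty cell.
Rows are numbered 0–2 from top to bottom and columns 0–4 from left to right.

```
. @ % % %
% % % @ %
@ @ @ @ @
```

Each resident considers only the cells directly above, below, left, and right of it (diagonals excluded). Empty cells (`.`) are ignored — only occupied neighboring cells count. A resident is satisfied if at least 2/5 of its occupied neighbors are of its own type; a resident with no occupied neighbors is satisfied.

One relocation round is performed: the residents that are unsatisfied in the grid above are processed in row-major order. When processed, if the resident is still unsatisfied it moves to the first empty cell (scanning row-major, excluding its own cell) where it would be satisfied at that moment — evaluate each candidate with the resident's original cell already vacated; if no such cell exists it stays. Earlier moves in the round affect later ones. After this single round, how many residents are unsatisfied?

2

Initially unsatisfied (in order): (0,1), (1,3), (1,4).
  (0,1): no empty cell satisfies it; stays.
  (1,3) → (0,0).
  (1,4): now satisfied by earlier moves; stays.
Resulting grid:
@ @ % % %
% % % . %
@ @ @ @ @
Unsatisfied now: (0,1), (1,0).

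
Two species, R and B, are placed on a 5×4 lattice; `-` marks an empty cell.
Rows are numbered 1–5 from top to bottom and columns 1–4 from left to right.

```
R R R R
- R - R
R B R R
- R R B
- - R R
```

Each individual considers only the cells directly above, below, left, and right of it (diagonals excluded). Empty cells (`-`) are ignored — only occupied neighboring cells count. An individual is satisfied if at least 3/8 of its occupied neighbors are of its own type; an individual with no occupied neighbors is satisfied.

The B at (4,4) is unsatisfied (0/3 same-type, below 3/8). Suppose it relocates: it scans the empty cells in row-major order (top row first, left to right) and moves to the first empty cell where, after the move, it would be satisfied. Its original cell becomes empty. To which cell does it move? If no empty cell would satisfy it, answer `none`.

(5,1)

Vacating (4,4). Empty cells in order:
  (2,1): 0/3 same-type → still unsatisfied.
  (2,3): 0/4 same-type → still unsatisfied.
  (4,1): 0/2 same-type → still unsatisfied.
  (5,1): 0/0 same-type → satisfied — stop here.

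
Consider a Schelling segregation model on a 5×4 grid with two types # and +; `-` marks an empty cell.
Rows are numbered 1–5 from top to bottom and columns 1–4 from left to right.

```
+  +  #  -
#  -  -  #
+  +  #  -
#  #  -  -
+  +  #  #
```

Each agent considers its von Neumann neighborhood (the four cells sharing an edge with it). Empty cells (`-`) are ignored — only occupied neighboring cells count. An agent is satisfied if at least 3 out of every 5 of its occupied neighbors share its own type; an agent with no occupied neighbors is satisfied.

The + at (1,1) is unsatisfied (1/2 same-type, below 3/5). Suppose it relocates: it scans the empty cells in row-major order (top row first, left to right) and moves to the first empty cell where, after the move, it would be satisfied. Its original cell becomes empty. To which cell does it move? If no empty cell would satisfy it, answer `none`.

Vacating (1,1). Empty cells in order:
  (1,4): 0/2 same-type → still unsatisfied.
  (2,2): 2/3 same-type → satisfied — stop here.

(2,2)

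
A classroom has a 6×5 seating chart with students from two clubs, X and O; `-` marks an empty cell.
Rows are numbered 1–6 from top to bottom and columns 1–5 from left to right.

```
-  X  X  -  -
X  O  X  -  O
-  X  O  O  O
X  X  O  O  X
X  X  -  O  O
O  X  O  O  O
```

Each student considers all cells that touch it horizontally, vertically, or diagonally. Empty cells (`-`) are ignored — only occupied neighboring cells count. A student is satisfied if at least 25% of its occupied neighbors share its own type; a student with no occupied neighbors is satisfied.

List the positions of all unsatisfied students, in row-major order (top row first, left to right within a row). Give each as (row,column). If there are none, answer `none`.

(2,2), (4,5), (6,1)

Row 1: (1,2)X 3/4 satisfied · (1,3)X 2/3 satisfied
Row 2: (2,1)X 2/3 satisfied · (2,2)O 1/6 not · (2,3)X 3/6 satisfied · (2,5)O 2/2 satisfied
Row 3: (3,2)X 4/7 satisfied · (3,3)O 4/7 satisfied · (3,4)O 5/7 satisfied · (3,5)O 3/4 satisfied
Row 4: (4,1)X 4/4 satisfied · (4,2)X 4/6 satisfied · (4,3)O 4/7 satisfied · (4,4)O 6/7 satisfied · (4,5)X 0/5 not
Row 5: (5,1)X 4/5 satisfied · (5,2)X 4/7 satisfied · (5,4)O 6/7 satisfied · (5,5)O 4/5 satisfied
Row 6: (6,1)O 0/3 not · (6,2)X 2/4 satisfied · (6,3)O 2/4 satisfied · (6,4)O 4/4 satisfied · (6,5)O 3/3 satisfied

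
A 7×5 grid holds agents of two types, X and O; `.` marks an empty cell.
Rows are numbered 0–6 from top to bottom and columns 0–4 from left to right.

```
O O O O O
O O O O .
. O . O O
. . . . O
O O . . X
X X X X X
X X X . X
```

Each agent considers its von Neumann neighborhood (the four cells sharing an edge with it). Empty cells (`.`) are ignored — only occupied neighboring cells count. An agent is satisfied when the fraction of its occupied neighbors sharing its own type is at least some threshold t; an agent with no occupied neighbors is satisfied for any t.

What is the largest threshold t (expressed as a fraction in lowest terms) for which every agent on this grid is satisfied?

(0,0)O 2/2
(0,1)O 3/3
(0,2)O 3/3
(0,3)O 3/3
(0,4)O 1/1
(1,0)O 2/2
(1,1)O 4/4
(1,2)O 3/3
(1,3)O 3/3
(2,1)O 1/1
(2,3)O 2/2
(2,4)O 2/2
(3,4)O 1/2
(4,0)O 1/2
(4,1)O 1/2
(4,4)X 1/2
(5,0)X 2/3
(5,1)X 3/4
(5,2)X 3/3
(5,3)X 2/2
(5,4)X 3/3
(6,0)X 2/2
(6,1)X 3/3
(6,2)X 2/2
(6,4)X 1/1
The smallest same-type fraction is 1/2 at (3,4), which reduces to 1/2. Any threshold above that leaves this agent unsatisfied.

1/2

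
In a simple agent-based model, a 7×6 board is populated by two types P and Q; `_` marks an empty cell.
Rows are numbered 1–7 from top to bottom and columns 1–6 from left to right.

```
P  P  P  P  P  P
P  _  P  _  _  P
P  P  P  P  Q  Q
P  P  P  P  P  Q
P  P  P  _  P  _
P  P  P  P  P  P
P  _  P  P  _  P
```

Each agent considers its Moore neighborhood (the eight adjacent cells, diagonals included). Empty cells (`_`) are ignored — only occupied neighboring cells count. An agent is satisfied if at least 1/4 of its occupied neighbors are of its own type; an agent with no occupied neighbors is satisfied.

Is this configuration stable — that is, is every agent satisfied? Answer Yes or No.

Yes

Row 1: (1,1)P 2/2 ok · (1,2)P 4/4 ok · (1,3)P 3/3 ok · (1,4)P 3/3 ok · (1,5)P 3/3 ok · (1,6)P 2/2 ok
Row 2: (2,1)P 4/4 ok · (2,3)P 6/6 ok · (2,6)P 2/4 ok
Row 3: (3,1)P 4/4 ok · (3,2)P 7/7 ok · (3,3)P 6/6 ok · (3,4)P 5/6 ok · (3,5)Q 2/6 ok · (3,6)Q 2/4 ok
Row 4: (4,1)P 5/5 ok · (4,2)P 8/8 ok · (4,3)P 7/7 ok · (4,4)P 6/7 ok · (4,5)P 3/6 ok · (4,6)Q 2/4 ok
Row 5: (5,1)P 5/5 ok · (5,2)P 8/8 ok · (5,3)P 7/7 ok · (5,5)P 5/6 ok
Row 6: (6,1)P 4/4 ok · (6,2)P 7/7 ok · (6,3)P 6/6 ok · (6,4)P 6/6 ok · (6,5)P 5/5 ok · (6,6)P 3/3 ok
Row 7: (7,1)P 2/2 ok · (7,3)P 4/4 ok · (7,4)P 4/4 ok · (7,6)P 2/2 ok
All meet the threshold, so the configuration is stable.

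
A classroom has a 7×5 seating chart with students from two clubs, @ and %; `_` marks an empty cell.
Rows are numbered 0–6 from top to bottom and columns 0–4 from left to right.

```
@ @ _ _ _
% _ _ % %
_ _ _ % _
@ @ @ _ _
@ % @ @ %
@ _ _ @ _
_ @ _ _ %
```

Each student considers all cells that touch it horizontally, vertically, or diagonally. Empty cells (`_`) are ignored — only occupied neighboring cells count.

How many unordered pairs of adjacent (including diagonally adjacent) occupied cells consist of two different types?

Scan each occupied cell's neighbors to the right and below (and the two forward diagonals) so each pair is counted once.
From row 0: 2 unlike of 3 pairs (running 2/3).
From row 1: 0 unlike of 3 pairs (running 2/6).
From row 2: 1 unlike of 1 pairs (running 3/7).
From row 3: 3 unlike of 10 pairs (running 6/17).
From row 4: 5 unlike of 9 pairs (running 11/26).
From row 5: 1 unlike of 2 pairs (running 12/28).
Total adjacent occupied pairs: 28; unlike-type pairs: 12.

12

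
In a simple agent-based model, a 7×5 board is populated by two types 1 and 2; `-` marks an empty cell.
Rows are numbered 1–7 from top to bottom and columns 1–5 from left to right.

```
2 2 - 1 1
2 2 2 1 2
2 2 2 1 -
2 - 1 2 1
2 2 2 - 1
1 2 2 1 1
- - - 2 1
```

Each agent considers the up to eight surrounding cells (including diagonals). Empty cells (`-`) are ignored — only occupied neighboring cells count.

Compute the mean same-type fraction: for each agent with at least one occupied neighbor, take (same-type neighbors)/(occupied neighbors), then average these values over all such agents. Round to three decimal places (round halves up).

(1,1)2 3/3
(1,2)2 4/4
(1,4)1 2/4
(1,5)1 2/3
(2,1)2 5/5
(2,2)2 7/7
(2,3)2 4/7
(2,4)1 3/6
(2,5)2 0/4
(3,1)2 4/4
(3,2)2 6/7
(3,3)2 4/7
(3,4)1 3/7
(4,1)2 4/4
(4,3)1 1/6
(4,4)2 2/6
(4,5)1 2/3
(5,1)2 3/4
(5,2)2 5/7
(5,3)2 4/6
(5,5)1 3/4
(6,1)1 0/3
(6,2)2 4/5
(6,3)2 4/5
(6,4)1 3/6
(6,5)1 3/4
(7,4)2 1/4
(7,5)1 2/3
Sum over 28 agents: 3/3 + 4/4 + 2/4 + 2/3 + 5/5 + 7/7 + 4/7 + 3/6 + 0/4 + 4/4 + 6/7 + 4/7 + 3/7 + 4/4 + 1/6 + 2/6 + 2/3 + 3/4 + 5/7 + 4/6 + 3/4 + 0/3 + 4/5 + 4/5 + 3/6 + 3/4 + 1/4 + 2/3 = 3761/210; mean = 3761/210 ÷ 28 = 3761/5880 = 0.639625… → 0.640.

0.640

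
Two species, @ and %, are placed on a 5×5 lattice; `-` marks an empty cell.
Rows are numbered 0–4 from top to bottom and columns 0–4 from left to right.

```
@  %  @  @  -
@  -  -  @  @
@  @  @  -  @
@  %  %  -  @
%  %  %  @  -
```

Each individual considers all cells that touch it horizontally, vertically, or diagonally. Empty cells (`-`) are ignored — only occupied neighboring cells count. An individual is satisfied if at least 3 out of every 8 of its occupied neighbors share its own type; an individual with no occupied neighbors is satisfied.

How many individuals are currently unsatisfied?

(0,0)@ 1/2 ok
(0,1)% 0/3 unhappy
(0,2)@ 2/3 ok
(0,3)@ 3/3 ok
(1,0)@ 3/4 ok
(1,3)@ 5/5 ok
(1,4)@ 3/3 ok
(2,0)@ 3/4 ok
(2,1)@ 4/6 ok
(2,2)@ 2/4 ok
(2,4)@ 3/3 ok
(3,0)@ 2/5 ok
(3,1)% 4/8 ok
(3,2)% 3/6 ok
(3,4)@ 2/2 ok
(4,0)% 2/3 ok
(4,1)% 4/5 ok
(4,2)% 3/4 ok
(4,3)@ 1/3 unhappy
Unsatisfied: (0,1), (4,3) — 2 in total.

2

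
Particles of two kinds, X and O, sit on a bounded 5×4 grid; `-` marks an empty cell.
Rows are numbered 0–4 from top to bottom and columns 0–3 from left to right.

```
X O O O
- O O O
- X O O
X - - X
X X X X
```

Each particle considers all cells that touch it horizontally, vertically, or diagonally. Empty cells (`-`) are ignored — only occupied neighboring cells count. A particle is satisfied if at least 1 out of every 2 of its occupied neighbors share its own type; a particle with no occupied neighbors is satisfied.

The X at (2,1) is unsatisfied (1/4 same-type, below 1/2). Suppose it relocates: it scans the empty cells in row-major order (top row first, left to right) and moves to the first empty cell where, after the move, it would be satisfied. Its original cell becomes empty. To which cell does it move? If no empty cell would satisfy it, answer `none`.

Vacating (2,1). Empty cells in order:
  (1,0): 1/3 same-type → still unsatisfied.
  (2,0): 1/2 same-type → satisfied — stop here.

(2,0)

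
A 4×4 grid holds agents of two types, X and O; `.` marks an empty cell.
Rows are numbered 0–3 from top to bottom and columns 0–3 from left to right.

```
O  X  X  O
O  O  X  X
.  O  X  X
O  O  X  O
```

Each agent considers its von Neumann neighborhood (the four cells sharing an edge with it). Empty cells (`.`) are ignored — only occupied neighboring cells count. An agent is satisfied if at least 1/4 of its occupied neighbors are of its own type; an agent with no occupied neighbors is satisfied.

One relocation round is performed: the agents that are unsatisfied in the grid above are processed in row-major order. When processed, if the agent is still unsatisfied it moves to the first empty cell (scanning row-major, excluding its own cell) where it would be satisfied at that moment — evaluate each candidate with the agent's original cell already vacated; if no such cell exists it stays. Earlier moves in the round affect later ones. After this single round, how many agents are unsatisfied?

Initially unsatisfied (in order): (0,3), (3,3).
  (0,3) → (2,0).
  (3,3): no empty cell satisfies it; stays.
Resulting grid:
O X X .
O O X X
O O X X
O O X O
Unsatisfied now: (3,3).

1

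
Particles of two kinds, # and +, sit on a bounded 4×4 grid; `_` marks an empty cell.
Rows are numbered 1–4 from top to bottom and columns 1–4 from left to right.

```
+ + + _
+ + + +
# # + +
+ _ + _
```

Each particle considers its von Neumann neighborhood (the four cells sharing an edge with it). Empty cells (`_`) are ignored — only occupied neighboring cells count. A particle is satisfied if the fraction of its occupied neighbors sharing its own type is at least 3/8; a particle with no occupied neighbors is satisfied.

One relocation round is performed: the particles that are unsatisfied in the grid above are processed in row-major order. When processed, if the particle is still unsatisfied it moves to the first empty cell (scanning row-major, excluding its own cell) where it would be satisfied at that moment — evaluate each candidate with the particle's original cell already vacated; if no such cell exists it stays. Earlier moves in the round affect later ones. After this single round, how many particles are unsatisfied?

Initially unsatisfied (in order): (3,1), (3,2), (4,1).
  (3,1): no empty cell satisfies it; stays.
  (3,2): no empty cell satisfies it; stays.
  (4,1) → (1,4).
Resulting grid:
+ + + +
+ + + +
# # + +
_ _ + _
Unsatisfied now: (3,2).

1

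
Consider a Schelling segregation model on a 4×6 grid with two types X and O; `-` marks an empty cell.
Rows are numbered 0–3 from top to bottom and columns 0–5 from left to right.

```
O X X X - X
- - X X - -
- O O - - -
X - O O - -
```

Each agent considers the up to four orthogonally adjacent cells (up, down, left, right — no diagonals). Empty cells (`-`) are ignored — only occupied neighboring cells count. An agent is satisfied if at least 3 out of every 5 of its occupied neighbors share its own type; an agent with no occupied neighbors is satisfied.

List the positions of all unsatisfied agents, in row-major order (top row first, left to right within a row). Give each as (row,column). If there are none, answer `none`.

(0,0), (0,1)

(0,0)O 0/1 ✗
(0,1)X 1/2 ✗
(0,2)X 3/3 ✓
(0,3)X 2/2 ✓
(0,5)X 0/0 ✓
(1,2)X 2/3 ✓
(1,3)X 2/2 ✓
(2,1)O 1/1 ✓
(2,2)O 2/3 ✓
(3,0)X 0/0 ✓
(3,2)O 2/2 ✓
(3,3)O 1/1 ✓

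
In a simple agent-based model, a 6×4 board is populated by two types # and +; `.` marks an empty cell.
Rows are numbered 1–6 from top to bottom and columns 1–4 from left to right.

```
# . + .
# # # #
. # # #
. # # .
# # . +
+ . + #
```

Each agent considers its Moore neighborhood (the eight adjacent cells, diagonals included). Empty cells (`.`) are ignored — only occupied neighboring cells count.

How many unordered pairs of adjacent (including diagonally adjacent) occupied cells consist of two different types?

9

Scan each occupied cell's neighbors to the right and below (and the two forward diagonals) so each pair is counted once.
Row 1: #(1,1)–#(2,1)= #(1,1)–#(2,2)= +(1,3)–#(2,3)≠ +(1,3)–#(2,4)≠ +(1,3)–#(2,2)≠  → 3/5 unlike.
Row 2: #(2,1)–#(2,2)= #(2,1)–#(3,2)= #(2,2)–#(2,3)= #(2,2)–#(3,2)= #(2,2)–#(3,3)= #(2,3)–#(2,4)= #(2,3)–#(3,3)= #(2,3)–#(3,4)= #(2,3)–#(3,2)= #(2,4)–#(3,4)= #(2,4)–#(3,3)=  → 0/11 unlike.
Row 3: #(3,2)–#(3,3)= #(3,2)–#(4,2)= #(3,2)–#(4,3)= #(3,3)–#(3,4)= #(3,3)–#(4,3)= #(3,3)–#(4,2)= #(3,4)–#(4,3)=  → 0/7 unlike.
Row 4: #(4,2)–#(4,3)= #(4,2)–#(5,2)= #(4,2)–#(5,1)= #(4,3)–+(5,4)≠ #(4,3)–#(5,2)=  → 1/5 unlike.
Row 5: #(5,1)–#(5,2)= #(5,1)–+(6,1)≠ #(5,2)–+(6,3)≠ #(5,2)–+(6,1)≠ +(5,4)–#(6,4)≠ +(5,4)–+(6,3)=  → 4/6 unlike.
Row 6: +(6,3)–#(6,4)≠  → 1/1 unlike.
Total adjacent occupied pairs: 35; unlike-type pairs: 9.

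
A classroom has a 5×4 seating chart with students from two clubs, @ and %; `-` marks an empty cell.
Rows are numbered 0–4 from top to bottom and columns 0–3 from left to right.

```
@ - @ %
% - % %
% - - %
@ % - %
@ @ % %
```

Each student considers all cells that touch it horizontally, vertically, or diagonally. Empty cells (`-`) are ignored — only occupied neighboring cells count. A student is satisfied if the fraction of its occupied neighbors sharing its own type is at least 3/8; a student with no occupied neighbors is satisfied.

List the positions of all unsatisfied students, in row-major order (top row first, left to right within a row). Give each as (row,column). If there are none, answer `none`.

Row 0: (0,0)@ 0/1 not · (0,2)@ 0/3 not · (0,3)% 2/3 satisfied
Row 1: (1,0)% 1/2 satisfied · (1,2)% 3/4 satisfied · (1,3)% 3/4 satisfied
Row 2: (2,0)% 2/3 satisfied · (2,3)% 3/3 satisfied
Row 3: (3,0)@ 2/4 satisfied · (3,1)% 2/5 satisfied · (3,3)% 3/3 satisfied
Row 4: (4,0)@ 2/3 satisfied · (4,1)@ 2/4 satisfied · (4,2)% 3/4 satisfied · (4,3)% 2/2 satisfied

(0,0), (0,2)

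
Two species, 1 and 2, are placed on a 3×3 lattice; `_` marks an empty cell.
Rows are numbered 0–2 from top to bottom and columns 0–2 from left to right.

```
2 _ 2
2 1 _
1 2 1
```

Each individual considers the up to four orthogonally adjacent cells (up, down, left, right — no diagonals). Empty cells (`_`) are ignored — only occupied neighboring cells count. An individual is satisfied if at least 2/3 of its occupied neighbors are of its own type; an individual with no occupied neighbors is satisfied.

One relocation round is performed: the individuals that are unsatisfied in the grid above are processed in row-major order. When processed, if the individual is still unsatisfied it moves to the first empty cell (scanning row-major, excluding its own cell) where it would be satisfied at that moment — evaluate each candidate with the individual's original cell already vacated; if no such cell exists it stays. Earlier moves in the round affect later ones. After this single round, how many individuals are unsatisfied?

2

Initially unsatisfied (in order): (1,0), (1,1), (2,0), (2,1), (2,2).
  (1,0) → (0,1).
  (1,1): no empty cell satisfies it; stays.
  (2,0) → (1,2).
  (2,1) → (2,0).
  (2,2): now satisfied by earlier moves; stays.
Resulting grid:
2 2 2
_ 1 1
2 _ 1
Unsatisfied now: (0,2), (1,1).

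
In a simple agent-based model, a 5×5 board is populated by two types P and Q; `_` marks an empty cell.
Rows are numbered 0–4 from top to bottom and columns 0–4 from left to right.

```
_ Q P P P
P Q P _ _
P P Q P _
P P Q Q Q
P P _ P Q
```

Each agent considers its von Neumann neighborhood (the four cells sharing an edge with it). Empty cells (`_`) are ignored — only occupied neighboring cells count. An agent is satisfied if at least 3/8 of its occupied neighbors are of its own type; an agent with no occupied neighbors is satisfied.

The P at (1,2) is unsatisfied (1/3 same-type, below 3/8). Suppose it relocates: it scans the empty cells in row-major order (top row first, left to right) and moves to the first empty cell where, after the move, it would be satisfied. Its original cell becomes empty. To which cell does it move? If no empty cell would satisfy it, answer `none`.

(0,0)

Vacating (1,2). Empty cells in order:
  (0,0): 1/2 same-type → satisfied — stop here.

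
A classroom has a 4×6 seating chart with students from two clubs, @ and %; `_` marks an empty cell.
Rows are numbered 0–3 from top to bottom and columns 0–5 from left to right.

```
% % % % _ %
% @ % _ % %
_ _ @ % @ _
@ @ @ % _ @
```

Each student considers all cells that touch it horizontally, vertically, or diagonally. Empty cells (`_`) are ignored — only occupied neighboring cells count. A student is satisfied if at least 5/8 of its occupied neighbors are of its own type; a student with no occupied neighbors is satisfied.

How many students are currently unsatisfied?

6

(0,0)% 2/3 satisfied
(0,1)% 4/5 satisfied
(0,2)% 3/4 satisfied
(0,3)% 3/3 satisfied
(0,5)% 2/2 satisfied
(1,0)% 2/3 satisfied
(1,1)@ 1/6 not
(1,2)% 4/6 satisfied
(1,4)% 4/5 satisfied
(1,5)% 2/3 satisfied
(2,2)@ 3/6 not
(2,3)% 3/6 not
(2,4)@ 1/5 not
(3,0)@ 1/1 satisfied
(3,1)@ 3/3 satisfied
(3,2)@ 2/4 not
(3,3)% 1/4 not
(3,5)@ 1/1 satisfied
Unsatisfied: (1,1), (2,2), (2,3), (2,4), (3,2), (3,3) — 6 in total.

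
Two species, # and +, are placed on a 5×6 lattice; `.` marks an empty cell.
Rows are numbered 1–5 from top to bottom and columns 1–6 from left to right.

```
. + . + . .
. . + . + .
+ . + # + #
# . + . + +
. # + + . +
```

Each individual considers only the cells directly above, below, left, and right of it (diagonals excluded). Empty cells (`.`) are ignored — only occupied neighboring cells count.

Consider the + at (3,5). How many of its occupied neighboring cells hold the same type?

2

Occupied neighbors of (3,5): (2,5)=+, (4,5)=+, (3,4)=#, (3,6)=#.
Same type (+): 2 of 4.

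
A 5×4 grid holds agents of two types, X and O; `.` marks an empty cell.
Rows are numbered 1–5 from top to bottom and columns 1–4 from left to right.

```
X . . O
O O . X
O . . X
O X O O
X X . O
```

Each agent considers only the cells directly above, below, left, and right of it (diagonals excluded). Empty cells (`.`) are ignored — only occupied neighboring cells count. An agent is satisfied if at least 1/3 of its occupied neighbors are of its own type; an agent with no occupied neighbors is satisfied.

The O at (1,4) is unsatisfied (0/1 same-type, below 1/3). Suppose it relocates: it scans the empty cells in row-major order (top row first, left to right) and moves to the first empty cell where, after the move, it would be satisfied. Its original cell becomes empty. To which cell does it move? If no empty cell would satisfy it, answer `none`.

Vacating (1,4). Empty cells in order:
  (1,2): 1/2 same-type → satisfied — stop here.

(1,2)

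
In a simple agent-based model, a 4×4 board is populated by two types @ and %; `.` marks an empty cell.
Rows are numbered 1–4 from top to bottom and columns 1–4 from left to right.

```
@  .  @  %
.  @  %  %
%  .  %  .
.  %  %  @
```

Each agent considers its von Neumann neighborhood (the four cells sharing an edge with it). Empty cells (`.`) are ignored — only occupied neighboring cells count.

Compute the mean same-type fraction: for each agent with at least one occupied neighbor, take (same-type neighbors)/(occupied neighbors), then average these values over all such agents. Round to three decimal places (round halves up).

0.519

(1,1)@ — no occupied neighbors
(1,3)@ 0/2
(1,4)% 1/2
(2,2)@ 0/1
(2,3)% 2/4
(2,4)% 2/2
(3,1)% — no occupied neighbors
(3,3)% 2/2
(4,2)% 1/1
(4,3)% 2/3
(4,4)@ 0/1
Sum over 9 agents: 0/2 + 1/2 + 0/1 + 2/4 + 2/2 + 2/2 + 1/1 + 2/3 + 0/1 = 14/3; mean = 14/3 ÷ 9 = 14/27 = 0.518518… → 0.519.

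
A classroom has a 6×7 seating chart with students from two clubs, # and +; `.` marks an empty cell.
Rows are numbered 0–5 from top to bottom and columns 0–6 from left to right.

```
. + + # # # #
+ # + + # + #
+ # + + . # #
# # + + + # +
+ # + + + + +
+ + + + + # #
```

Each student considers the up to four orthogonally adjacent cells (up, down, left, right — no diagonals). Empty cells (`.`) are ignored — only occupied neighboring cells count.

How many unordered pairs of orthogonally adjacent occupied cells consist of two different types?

Scan each occupied cell's neighbors to the right and below so each pair is counted once.
From row 0: 4 unlike of 11 pairs (running 4/11).
From row 1: 6 unlike of 12 pairs (running 10/23).
From row 2: 4 unlike of 10 pairs (running 14/33).
From row 3: 5 unlike of 13 pairs (running 19/46).
From row 4: 5 unlike of 13 pairs (running 24/59).
From row 5: 1 unlike of 6 pairs (running 25/65).
Total adjacent occupied pairs: 65; unlike-type pairs: 25.

25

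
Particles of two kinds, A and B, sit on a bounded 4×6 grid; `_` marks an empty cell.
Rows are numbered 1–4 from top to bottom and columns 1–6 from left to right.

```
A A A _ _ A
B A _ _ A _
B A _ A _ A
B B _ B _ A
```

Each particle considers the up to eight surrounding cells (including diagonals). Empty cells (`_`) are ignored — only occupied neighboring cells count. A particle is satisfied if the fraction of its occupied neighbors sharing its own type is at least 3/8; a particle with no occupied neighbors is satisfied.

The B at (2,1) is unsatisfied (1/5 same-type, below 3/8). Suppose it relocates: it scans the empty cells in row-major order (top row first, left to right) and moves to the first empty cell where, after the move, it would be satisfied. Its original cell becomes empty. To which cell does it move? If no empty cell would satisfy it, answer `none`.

(3,3)

Vacating (2,1). Empty cells in order:
  (1,4): 0/2 same-type → still unsatisfied.
  (1,5): 0/2 same-type → still unsatisfied.
  (2,3): 0/5 same-type → still unsatisfied.
  (2,4): 0/3 same-type → still unsatisfied.
  (2,6): 0/3 same-type → still unsatisfied.
  (3,3): 2/5 same-type → satisfied — stop here.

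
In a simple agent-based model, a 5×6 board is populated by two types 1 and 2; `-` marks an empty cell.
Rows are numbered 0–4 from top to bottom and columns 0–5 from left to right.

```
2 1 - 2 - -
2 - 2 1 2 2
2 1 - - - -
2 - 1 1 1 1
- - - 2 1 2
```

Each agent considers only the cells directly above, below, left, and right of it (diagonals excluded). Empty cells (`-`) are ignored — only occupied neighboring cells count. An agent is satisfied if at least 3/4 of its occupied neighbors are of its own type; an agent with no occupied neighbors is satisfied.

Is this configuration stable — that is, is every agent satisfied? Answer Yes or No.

No

(0,0)2 1/2 ✗
(0,1)1 0/1 ✗
(0,3)2 0/1 ✗
(1,0)2 2/2 ✓
(1,2)2 0/1 ✗
(1,3)1 0/3 ✗
(1,4)2 1/2 ✗
(1,5)2 1/1 ✓
(2,0)2 2/3 ✗
(2,1)1 0/1 ✗
(3,0)2 1/1 ✓
(3,2)1 1/1 ✓
(3,3)1 2/3 ✗
(3,4)1 3/3 ✓
(3,5)1 1/2 ✗
(4,3)2 0/2 ✗
(4,4)1 1/3 ✗
(4,5)2 0/2 ✗
For instance (0,0) has only 1/2 same-type neighbors, below 3/4.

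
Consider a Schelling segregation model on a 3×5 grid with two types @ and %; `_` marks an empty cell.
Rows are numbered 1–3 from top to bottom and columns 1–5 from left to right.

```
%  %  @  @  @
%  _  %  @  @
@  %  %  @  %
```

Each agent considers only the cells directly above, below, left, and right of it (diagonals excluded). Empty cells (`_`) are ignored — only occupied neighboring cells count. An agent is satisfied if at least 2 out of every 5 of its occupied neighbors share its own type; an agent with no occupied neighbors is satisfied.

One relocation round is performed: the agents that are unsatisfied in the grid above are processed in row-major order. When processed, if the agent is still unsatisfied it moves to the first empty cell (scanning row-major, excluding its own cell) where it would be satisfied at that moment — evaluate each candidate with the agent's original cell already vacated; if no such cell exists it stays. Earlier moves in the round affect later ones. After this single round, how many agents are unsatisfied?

1

Initially unsatisfied (in order): (1,3), (2,3), (3,1), (3,4), (3,5).
  (1,3): no empty cell satisfies it; stays.
  (2,3) → (2,2).
  (3,1) → (2,3).
  (3,4): no empty cell satisfies it; stays.
  (3,5) → (3,1).
Resulting grid:
% % @ @ @
% % @ @ @
% % % @ _
Unsatisfied now: (3,3).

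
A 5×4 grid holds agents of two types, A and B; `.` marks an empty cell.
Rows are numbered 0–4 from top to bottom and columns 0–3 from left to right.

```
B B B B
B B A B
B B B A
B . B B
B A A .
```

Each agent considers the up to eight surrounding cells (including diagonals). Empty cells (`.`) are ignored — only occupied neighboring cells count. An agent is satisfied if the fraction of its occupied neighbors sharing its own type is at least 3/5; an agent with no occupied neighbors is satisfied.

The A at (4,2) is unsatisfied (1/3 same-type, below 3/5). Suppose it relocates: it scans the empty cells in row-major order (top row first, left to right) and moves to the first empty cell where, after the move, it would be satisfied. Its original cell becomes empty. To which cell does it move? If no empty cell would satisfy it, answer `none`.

none

Vacating (4,2). Empty cells in order:
  (3,1): 1/7 same-type → still unsatisfied.
  (4,3): 0/2 same-type → still unsatisfied.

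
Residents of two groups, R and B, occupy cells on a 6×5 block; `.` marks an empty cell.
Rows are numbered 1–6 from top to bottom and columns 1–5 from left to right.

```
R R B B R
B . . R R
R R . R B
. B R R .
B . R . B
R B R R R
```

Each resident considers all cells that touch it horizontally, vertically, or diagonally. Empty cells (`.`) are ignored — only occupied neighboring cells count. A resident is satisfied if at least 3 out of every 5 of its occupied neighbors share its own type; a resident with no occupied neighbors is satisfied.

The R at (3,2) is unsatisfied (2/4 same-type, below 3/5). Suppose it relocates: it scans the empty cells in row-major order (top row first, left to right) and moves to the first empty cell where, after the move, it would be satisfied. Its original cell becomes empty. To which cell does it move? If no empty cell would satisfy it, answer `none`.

(2,2)

Vacating (3,2). Empty cells in order:
  (2,2): 3/5 same-type → satisfied — stop here.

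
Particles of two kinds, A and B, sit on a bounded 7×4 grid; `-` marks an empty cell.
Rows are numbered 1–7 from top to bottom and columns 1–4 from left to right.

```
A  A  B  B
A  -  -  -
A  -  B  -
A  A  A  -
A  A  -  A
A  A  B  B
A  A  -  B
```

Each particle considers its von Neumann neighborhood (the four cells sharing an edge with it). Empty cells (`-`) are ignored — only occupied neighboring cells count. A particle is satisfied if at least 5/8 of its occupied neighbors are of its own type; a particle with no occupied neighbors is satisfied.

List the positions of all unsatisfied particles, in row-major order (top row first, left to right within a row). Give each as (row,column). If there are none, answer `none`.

(1,2), (1,3), (3,3), (4,3), (5,4), (6,3)

(1,1)A 2/2 satisfied
(1,2)A 1/2 not
(1,3)B 1/2 not
(1,4)B 1/1 satisfied
(2,1)A 2/2 satisfied
(3,1)A 2/2 satisfied
(3,3)B 0/1 not
(4,1)A 3/3 satisfied
(4,2)A 3/3 satisfied
(4,3)A 1/2 not
(5,1)A 3/3 satisfied
(5,2)A 3/3 satisfied
(5,4)A 0/1 not
(6,1)A 3/3 satisfied
(6,2)A 3/4 satisfied
(6,3)B 1/2 not
(6,4)B 2/3 satisfied
(7,1)A 2/2 satisfied
(7,2)A 2/2 satisfied
(7,4)B 1/1 satisfied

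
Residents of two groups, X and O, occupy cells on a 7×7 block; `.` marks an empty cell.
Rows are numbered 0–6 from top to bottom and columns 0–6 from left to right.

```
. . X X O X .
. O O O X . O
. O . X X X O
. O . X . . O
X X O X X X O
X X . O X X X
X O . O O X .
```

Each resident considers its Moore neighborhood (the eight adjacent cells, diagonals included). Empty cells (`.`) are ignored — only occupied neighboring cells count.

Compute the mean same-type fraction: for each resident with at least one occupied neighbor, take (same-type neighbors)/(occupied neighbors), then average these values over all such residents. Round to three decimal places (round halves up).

0.559

(0,2)X 1/4
(0,3)X 2/5
(0,4)O 1/4
(0,5)X 1/3
(1,1)O 2/3
(1,2)O 3/6
(1,3)O 2/7
(1,4)X 5/7
(1,6)O 1/3
(2,1)O 3/3
(2,3)X 3/5
(2,4)X 4/5
(2,5)X 2/5
(2,6)O 2/3
(3,1)O 2/4
(3,3)X 4/5
(3,6)O 2/4
(4,0)X 3/4
(4,1)X 3/5
(4,2)O 2/6
(4,3)X 3/5
(4,4)X 5/6
(4,5)X 4/6
(4,6)O 1/4
(5,0)X 4/5
(5,1)X 4/6
(5,3)O 3/6
(5,4)X 5/8
(5,5)X 5/7
(5,6)X 3/4
(6,0)X 2/3
(6,1)O 0/3
(6,3)O 2/3
(6,4)O 2/5
(6,5)X 3/4
Sum over 35 residents: 1/4 + 2/5 + 1/4 + 1/3 + 2/3 + 3/6 + 2/7 + 5/7 + 1/3 + 3/3 + 3/5 + 4/5 + 2/5 + 2/3 + 2/4 + 4/5 + 2/4 + 3/4 + 3/5 + 2/6 + 3/5 + 5/6 + 4/6 + 1/4 + 4/5 + 4/6 + 3/6 + 5/8 + 5/7 + 3/4 + 2/3 + 0/3 + 2/3 + 2/5 + 3/4 = 16441/840; mean = 16441/840 ÷ 35 = 16441/29400 = 0.559217… → 0.559.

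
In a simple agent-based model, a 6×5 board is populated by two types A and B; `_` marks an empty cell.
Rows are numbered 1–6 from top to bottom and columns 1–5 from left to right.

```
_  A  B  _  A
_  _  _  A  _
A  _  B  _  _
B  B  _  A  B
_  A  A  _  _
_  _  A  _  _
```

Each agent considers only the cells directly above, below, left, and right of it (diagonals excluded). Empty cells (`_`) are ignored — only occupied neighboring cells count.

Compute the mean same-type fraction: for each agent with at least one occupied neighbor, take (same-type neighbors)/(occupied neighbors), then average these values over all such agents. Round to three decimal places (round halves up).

(1,2)A 0/1
(1,3)B 0/1
(1,5)A — no occupied neighbors
(2,4)A — no occupied neighbors
(3,1)A 0/1
(3,3)B — no occupied neighbors
(4,1)B 1/2
(4,2)B 1/2
(4,4)A 0/1
(4,5)B 0/1
(5,2)A 1/2
(5,3)A 2/2
(6,3)A 1/1
Sum over 10 agents: 0/1 + 0/1 + 0/1 + 1/2 + 1/2 + 0/1 + 0/1 + 1/2 + 2/2 + 1/1 = 7/2; mean = 7/2 ÷ 10 = 7/20 = 0.35 → 0.350.

0.350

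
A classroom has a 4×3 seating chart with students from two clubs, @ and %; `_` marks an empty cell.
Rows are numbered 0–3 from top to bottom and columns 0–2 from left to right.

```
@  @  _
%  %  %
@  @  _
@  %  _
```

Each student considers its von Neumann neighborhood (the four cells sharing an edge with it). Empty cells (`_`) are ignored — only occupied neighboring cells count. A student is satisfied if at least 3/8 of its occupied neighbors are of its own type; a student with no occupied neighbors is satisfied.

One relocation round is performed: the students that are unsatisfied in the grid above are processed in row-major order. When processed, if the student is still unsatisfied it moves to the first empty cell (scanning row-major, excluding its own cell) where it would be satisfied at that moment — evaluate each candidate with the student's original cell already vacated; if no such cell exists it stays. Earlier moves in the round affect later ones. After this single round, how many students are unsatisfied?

1

Initially unsatisfied (in order): (1,0), (2,1), (3,1).
  (1,0) → (0,2).
  (2,1) → (1,0).
  (3,1) → (2,1).
Resulting grid:
@ @ %
@ % %
@ % _
@ _ _
Unsatisfied now: (0,1).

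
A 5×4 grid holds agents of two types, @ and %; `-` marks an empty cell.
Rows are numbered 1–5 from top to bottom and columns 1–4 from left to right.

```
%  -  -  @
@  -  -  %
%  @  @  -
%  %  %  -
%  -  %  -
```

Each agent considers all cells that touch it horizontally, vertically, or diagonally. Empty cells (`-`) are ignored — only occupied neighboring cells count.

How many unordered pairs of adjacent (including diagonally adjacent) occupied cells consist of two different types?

10

Scan each occupied cell's neighbors to the right and below (and the two forward diagonals) so each pair is counted once.
From row 1: 2 unlike of 2 pairs (running 2/2).
From row 2: 2 unlike of 3 pairs (running 4/5).
From row 3: 6 unlike of 9 pairs (running 10/14).
From row 4: 0 unlike of 6 pairs (running 10/20).
Total adjacent occupied pairs: 20; unlike-type pairs: 10.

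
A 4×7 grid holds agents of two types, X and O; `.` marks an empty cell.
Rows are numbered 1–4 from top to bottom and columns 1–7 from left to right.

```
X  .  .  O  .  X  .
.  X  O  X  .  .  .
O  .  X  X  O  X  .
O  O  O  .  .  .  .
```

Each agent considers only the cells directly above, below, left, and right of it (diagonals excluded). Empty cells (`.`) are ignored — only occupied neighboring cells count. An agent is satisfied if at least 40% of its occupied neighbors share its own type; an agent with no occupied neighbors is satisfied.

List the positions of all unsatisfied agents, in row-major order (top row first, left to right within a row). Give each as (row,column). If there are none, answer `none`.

(1,4), (2,2), (2,3), (2,4), (3,3), (3,5), (3,6)

Row 1: (1,1)X 0/0 ok · (1,4)O 0/1 unhappy · (1,6)X 0/0 ok
Row 2: (2,2)X 0/1 unhappy · (2,3)O 0/3 unhappy · (2,4)X 1/3 unhappy
Row 3: (3,1)O 1/1 ok · (3,3)X 1/3 unhappy · (3,4)X 2/3 ok · (3,5)O 0/2 unhappy · (3,6)X 0/1 unhappy
Row 4: (4,1)O 2/2 ok · (4,2)O 2/2 ok · (4,3)O 1/2 ok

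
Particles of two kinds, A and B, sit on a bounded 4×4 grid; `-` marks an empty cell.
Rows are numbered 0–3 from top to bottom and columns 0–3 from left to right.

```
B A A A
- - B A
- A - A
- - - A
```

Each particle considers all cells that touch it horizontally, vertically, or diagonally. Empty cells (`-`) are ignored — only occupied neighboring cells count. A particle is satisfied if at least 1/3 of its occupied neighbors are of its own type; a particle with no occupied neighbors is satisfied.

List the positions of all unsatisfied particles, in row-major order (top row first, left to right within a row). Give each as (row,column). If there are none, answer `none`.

Row 0: (0,0)B 0/1 not · (0,1)A 1/3 satisfied · (0,2)A 3/4 satisfied · (0,3)A 2/3 satisfied
Row 1: (1,2)B 0/6 not · (1,3)A 3/4 satisfied
Row 2: (2,1)A 0/1 not · (2,3)A 2/3 satisfied
Row 3: (3,3)A 1/1 satisfied

(0,0), (1,2), (2,1)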